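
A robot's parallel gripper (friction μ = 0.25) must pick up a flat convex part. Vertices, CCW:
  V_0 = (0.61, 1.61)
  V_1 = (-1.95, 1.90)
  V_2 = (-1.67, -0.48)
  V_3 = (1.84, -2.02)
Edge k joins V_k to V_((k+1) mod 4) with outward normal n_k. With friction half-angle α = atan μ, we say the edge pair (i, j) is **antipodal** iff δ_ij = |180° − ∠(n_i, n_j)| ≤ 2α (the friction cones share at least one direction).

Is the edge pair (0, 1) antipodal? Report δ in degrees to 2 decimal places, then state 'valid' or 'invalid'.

α = atan 0.25 = 14.04°;  2α = 28.07°
edge 0: e_0 = (-2.56, +0.29);  n_0 = (+0.1126, +0.9936)
edge 1: e_1 = (+0.28, -2.38);  n_1 = (-0.9932, -0.1168)
∠(n_0, n_1) = 103.17°
δ = |180° − 103.17°| = 76.83°
76.83° > 2α = 28.07°  →  invalid

δ = 76.83°, invalid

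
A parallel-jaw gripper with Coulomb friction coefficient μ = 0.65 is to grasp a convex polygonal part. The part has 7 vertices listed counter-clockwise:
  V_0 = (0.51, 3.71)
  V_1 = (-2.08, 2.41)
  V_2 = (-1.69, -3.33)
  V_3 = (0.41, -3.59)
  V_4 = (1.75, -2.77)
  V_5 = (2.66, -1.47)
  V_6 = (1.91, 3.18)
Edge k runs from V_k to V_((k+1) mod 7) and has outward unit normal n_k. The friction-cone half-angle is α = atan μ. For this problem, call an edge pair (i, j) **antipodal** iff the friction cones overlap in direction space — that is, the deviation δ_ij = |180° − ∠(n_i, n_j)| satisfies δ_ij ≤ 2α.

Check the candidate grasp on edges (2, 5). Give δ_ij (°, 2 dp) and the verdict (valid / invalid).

α = atan 0.65 = 33.02°;  2α = 66.05°
edge 2: e_2 = (+2.10, -0.26);  n_2 = (-0.1229, -0.9924)
edge 5: e_5 = (-0.75, +4.65);  n_5 = (+0.9872, +0.1592)
∠(n_2, n_5) = 106.22°
δ = |180° − 106.22°| = 73.78°
73.78° > 2α = 66.05°  →  invalid

δ = 73.78°, invalid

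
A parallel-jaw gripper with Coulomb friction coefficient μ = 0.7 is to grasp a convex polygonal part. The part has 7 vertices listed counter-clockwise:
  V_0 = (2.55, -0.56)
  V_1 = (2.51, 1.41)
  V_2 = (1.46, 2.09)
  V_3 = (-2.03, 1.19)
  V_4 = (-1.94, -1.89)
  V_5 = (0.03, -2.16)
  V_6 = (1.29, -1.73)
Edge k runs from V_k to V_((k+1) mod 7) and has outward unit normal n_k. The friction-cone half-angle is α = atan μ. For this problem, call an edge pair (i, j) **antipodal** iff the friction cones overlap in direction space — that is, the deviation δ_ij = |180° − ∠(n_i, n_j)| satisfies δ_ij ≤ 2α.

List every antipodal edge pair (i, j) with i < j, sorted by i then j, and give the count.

α = atan 0.7 = 34.99°;  2α = 69.98°
n_0 = (+0.9998, +0.0203)
n_1 = (+0.5436, +0.8394)
n_2 = (-0.2497, +0.9683)
n_3 = (-0.9996, -0.0292)
n_4 = (-0.1358, -0.9907)
n_5 = (+0.3230, -0.9464)
n_6 = (+0.6805, -0.7328)
  (0,1): δ = 124.09°  ·
  (0,2): δ = 76.70°  ·
  (0,3): δ = 0.51°  ✓
  (0,4): δ = 81.03°  ·
  (0,5): δ = 107.68°  ·
  (0,6): δ = 131.72°  ·
  (1,2): δ = 132.61°  ·
  (1,3): δ = 55.40°  ✓
  (1,4): δ = 25.12°  ✓
  (1,5): δ = 51.77°  ✓
  (1,6): δ = 75.81°  ·
  (2,3): δ = 102.79°  ·
  (2,4): δ = 22.26°  ✓
  (2,5): δ = 4.38°  ✓
  (2,6): δ = 28.42°  ✓
  (3,4): δ = 99.48°  ·
  (3,5): δ = 72.83°  ·
  (3,6): δ = 48.79°  ✓
  (4,5): δ = 153.35°  ·
  (4,6): δ = 129.32°  ·
  (5,6): δ = 155.96°  ·
antipodal pairs: 8

count = 8; pairs: (0,3), (1,3), (1,4), (1,5), (2,4), (2,5), (2,6), (3,6)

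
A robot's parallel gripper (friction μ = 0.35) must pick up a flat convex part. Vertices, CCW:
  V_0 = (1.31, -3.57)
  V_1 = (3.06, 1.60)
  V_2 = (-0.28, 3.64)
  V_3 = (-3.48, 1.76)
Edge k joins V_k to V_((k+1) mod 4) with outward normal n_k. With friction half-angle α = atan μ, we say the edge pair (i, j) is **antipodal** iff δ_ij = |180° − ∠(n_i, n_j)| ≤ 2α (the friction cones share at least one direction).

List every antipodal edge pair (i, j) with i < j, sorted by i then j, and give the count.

α = atan 0.35 = 19.29°;  2α = 38.58°
n_0 = (+0.9472, -0.3206)
n_1 = (+0.5212, +0.8534)
n_2 = (-0.5065, +0.8622)
n_3 = (-0.7438, -0.6684)
  (0,1): δ = 102.72°  ·
  (0,2): δ = 40.87°  ·
  (0,3): δ = 60.65°  ·
  (1,2): δ = 118.15°  ·
  (1,3): δ = 16.64°  ✓
  (2,3): δ = 78.49°  ·
antipodal pairs: 1

count = 1; pairs: (1,3)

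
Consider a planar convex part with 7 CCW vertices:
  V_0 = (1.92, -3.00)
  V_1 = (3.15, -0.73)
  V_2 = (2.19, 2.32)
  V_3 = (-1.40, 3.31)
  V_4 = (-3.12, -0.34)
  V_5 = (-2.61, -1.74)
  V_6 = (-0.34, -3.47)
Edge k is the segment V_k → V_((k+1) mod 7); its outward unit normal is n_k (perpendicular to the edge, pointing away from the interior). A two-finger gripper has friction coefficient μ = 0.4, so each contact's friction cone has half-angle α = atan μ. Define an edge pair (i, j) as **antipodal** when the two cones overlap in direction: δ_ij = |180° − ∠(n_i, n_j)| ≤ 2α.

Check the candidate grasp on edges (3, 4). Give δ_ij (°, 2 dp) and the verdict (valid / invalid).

α = atan 0.4 = 21.80°;  2α = 43.60°
edge 3: e_3 = (-1.72, -3.65);  n_3 = (-0.9046, +0.4263)
edge 4: e_4 = (+0.51, -1.40);  n_4 = (-0.9396, -0.3423)
∠(n_3, n_4) = 45.25°
δ = |180° − 45.25°| = 134.75°
134.75° > 2α = 43.60°  →  invalid

δ = 134.75°, invalid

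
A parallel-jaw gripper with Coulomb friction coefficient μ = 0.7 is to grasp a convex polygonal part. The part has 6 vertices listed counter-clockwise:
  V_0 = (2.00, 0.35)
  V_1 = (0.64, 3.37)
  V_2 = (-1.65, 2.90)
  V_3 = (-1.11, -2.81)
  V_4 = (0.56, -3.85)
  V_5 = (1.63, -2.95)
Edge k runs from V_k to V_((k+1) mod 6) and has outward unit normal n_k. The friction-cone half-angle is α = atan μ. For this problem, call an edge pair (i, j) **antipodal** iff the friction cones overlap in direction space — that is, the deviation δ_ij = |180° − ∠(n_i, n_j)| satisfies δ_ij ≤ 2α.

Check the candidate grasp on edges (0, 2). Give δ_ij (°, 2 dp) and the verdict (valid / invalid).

α = atan 0.7 = 34.99°;  2α = 69.98°
edge 0: e_0 = (-1.36, +3.02);  n_0 = (+0.9118, +0.4106)
edge 2: e_2 = (+0.54, -5.71);  n_2 = (-0.9956, -0.0942)
∠(n_0, n_2) = 161.16°
δ = |180° − 161.16°| = 18.84°
18.84° ≤ 2α = 69.98°  →  valid

δ = 18.84°, valid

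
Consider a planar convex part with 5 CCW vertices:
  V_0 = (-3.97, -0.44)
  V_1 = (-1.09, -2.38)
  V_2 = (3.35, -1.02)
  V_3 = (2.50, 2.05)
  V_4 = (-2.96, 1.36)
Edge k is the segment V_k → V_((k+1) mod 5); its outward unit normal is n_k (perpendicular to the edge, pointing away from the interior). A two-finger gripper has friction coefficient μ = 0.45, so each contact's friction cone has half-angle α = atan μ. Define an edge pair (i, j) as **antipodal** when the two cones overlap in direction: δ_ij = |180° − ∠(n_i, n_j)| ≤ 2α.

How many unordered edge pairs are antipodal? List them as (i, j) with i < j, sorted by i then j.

α = atan 0.45 = 24.23°;  2α = 48.46°
n_0 = (-0.5587, -0.8294)
n_1 = (+0.2929, -0.9562)
n_2 = (+0.9637, +0.2668)
n_3 = (-0.1254, +0.9921)
n_4 = (-0.8721, +0.4893)
  (0,1): δ = 129.01°  ·
  (0,2): δ = 40.56°  ✓
  (0,3): δ = 41.17°  ✓
  (0,4): δ = 94.67°  ·
  (1,2): δ = 91.55°  ·
  (1,3): δ = 9.83°  ✓
  (1,4): δ = 43.67°  ✓
  (2,3): δ = 98.27°  ·
  (2,4): δ = 44.77°  ✓
  (3,4): δ = 126.50°  ·
antipodal pairs: 5

count = 5; pairs: (0,2), (0,3), (1,3), (1,4), (2,4)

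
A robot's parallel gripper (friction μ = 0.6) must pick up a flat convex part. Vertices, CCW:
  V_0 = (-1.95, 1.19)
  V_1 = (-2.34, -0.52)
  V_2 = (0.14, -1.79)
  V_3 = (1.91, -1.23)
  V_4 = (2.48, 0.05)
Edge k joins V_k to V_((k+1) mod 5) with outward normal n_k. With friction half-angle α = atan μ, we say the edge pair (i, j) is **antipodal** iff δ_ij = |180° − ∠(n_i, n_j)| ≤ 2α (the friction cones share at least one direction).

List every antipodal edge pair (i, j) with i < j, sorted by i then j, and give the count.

α = atan 0.6 = 30.96°;  2α = 61.93°
n_0 = (-0.9750, +0.2224)
n_1 = (-0.4558, -0.8901)
n_2 = (+0.3016, -0.9534)
n_3 = (+0.9135, -0.4068)
n_4 = (+0.2492, +0.9684)
  (0,1): δ = 104.27°  ·
  (0,2): δ = 59.60°  ✓
  (0,3): δ = 11.16°  ✓
  (0,4): δ = 88.42°  ·
  (1,2): δ = 135.33°  ·
  (1,3): δ = 86.89°  ·
  (1,4): δ = 12.69°  ✓
  (2,3): δ = 131.56°  ·
  (2,4): δ = 31.99°  ✓
  (3,4): δ = 80.43°  ·
antipodal pairs: 4

count = 4; pairs: (0,2), (0,3), (1,4), (2,4)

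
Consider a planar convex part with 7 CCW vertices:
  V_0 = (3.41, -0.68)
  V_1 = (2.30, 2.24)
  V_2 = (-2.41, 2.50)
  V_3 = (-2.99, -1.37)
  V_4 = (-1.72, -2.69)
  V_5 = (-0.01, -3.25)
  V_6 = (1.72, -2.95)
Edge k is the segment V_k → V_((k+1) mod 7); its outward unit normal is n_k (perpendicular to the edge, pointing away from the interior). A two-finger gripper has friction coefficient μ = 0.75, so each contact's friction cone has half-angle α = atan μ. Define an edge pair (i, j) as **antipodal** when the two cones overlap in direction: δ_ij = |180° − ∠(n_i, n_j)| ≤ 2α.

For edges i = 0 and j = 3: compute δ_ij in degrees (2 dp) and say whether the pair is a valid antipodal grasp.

δ = 23.08°, valid

α = atan 0.75 = 36.87°;  2α = 73.74°
edge 0: e_0 = (-1.11, +2.92);  n_0 = (+0.9347, +0.3553)
edge 3: e_3 = (+1.27, -1.32);  n_3 = (-0.7206, -0.6933)
∠(n_0, n_3) = 156.92°
δ = |180° − 156.92°| = 23.08°
23.08° ≤ 2α = 73.74°  →  valid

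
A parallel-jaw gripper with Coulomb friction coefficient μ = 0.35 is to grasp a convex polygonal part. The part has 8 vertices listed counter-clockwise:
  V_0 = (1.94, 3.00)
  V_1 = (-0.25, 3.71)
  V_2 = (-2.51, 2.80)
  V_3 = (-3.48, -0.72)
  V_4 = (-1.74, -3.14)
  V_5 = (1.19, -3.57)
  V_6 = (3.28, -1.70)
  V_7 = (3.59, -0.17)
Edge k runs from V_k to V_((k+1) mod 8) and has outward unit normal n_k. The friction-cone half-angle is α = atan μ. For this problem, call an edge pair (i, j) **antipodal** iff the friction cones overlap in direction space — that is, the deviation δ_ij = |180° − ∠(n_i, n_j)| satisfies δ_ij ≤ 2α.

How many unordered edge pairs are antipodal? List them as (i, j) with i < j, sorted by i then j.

α = atan 0.35 = 19.29°;  2α = 38.58°
n_0 = (+0.3084, +0.9513)
n_1 = (-0.3735, +0.9276)
n_2 = (-0.9641, +0.2657)
n_3 = (-0.8119, -0.5838)
n_4 = (-0.1452, -0.9894)
n_5 = (+0.6668, -0.7452)
n_6 = (+0.9801, -0.1986)
n_7 = (+0.8870, +0.4617)
  (0,1): δ = 140.10°  ·
  (0,2): δ = 87.44°  ·
  (0,3): δ = 36.32°  ✓
  (0,4): δ = 9.61°  ✓
  (0,5): δ = 59.78°  ·
  (0,6): δ = 96.51°  ·
  (0,7): δ = 135.46°  ·
  (1,2): δ = 127.34°  ·
  (1,3): δ = 76.22°  ·
  (1,4): δ = 30.28°  ✓
  (1,5): δ = 19.89°  ✓
  (1,6): δ = 56.61°  ·
  (1,7): δ = 95.56°  ·
  (2,3): δ = 128.88°  ·
  (2,4): δ = 82.94°  ·
  (2,5): δ = 32.77°  ✓
  (2,6): δ = 3.95°  ✓
  (2,7): δ = 42.90°  ·
  (3,4): δ = 134.07°  ·
  (3,5): δ = 83.90°  ·
  (3,6): δ = 47.17°  ·
  (3,7): δ = 8.22°  ✓
  (4,5): δ = 129.83°  ·
  (4,6): δ = 93.10°  ·
  (4,7): δ = 54.15°  ·
  (5,6): δ = 143.27°  ·
  (5,7): δ = 104.32°  ·
  (6,7): δ = 141.05°  ·
antipodal pairs: 7

count = 7; pairs: (0,3), (0,4), (1,4), (1,5), (2,5), (2,6), (3,7)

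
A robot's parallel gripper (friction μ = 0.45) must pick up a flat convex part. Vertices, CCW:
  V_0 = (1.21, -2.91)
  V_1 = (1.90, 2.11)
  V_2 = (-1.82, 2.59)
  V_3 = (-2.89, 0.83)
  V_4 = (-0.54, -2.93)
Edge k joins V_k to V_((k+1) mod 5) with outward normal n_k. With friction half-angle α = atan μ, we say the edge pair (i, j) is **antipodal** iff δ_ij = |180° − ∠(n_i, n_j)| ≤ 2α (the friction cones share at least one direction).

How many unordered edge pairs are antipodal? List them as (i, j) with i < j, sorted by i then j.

count = 3; pairs: (0,2), (0,3), (1,4)

α = atan 0.45 = 24.23°;  2α = 48.46°
n_0 = (+0.9907, -0.1362)
n_1 = (+0.1280, +0.9918)
n_2 = (-0.8545, +0.5195)
n_3 = (-0.8480, -0.5300)
n_4 = (+0.0114, -0.9999)
  (0,1): δ = 89.53°  ·
  (0,2): δ = 23.47°  ✓
  (0,3): δ = 39.83°  ✓
  (0,4): δ = 98.48°  ·
  (1,2): δ = 113.95°  ·
  (1,3): δ = 50.64°  ·
  (1,4): δ = 8.01°  ✓
  (2,3): δ = 116.70°  ·
  (2,4): δ = 58.05°  ·
  (3,4): δ = 121.35°  ·
antipodal pairs: 3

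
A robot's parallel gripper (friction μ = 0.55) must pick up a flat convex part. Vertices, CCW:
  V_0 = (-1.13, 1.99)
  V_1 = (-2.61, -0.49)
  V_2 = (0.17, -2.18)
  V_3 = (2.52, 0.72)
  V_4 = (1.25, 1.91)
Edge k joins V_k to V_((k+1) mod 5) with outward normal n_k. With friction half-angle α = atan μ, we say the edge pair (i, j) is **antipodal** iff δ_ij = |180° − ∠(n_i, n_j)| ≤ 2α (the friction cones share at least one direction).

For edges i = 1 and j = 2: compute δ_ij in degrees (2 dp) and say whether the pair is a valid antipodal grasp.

α = atan 0.55 = 28.81°;  2α = 57.62°
edge 1: e_1 = (+2.78, -1.69);  n_1 = (-0.5195, -0.8545)
edge 2: e_2 = (+2.35, +2.90);  n_2 = (+0.7769, -0.6296)
∠(n_1, n_2) = 82.28°
δ = |180° − 82.28°| = 97.72°
97.72° > 2α = 57.62°  →  invalid

δ = 97.72°, invalid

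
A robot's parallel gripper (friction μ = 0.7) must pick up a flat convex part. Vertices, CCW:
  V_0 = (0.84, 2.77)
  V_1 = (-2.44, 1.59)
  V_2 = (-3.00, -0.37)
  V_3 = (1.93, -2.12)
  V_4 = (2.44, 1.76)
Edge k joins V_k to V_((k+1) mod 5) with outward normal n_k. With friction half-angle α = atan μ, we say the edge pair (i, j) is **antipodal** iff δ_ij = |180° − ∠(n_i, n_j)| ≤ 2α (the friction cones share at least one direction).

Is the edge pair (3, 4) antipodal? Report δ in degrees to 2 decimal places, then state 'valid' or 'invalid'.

α = atan 0.7 = 34.99°;  2α = 69.98°
edge 3: e_3 = (+0.51, +3.88);  n_3 = (+0.9915, -0.1303)
edge 4: e_4 = (-1.60, +1.01);  n_4 = (+0.5338, +0.8456)
∠(n_3, n_4) = 65.23°
δ = |180° − 65.23°| = 114.77°
114.77° > 2α = 69.98°  →  invalid

δ = 114.77°, invalid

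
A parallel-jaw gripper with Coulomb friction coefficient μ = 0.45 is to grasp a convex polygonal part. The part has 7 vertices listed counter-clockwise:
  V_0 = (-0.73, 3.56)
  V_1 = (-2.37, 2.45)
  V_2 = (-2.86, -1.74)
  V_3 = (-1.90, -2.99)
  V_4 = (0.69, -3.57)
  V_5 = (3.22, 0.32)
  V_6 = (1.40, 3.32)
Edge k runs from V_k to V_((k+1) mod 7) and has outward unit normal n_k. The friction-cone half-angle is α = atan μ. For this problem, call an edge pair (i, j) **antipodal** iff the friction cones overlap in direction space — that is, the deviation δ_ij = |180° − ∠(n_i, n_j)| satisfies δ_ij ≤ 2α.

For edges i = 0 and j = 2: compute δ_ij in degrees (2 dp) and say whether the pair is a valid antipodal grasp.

δ = 86.57°, invalid

α = atan 0.45 = 24.23°;  2α = 48.46°
edge 0: e_0 = (-1.64, -1.11);  n_0 = (-0.5605, +0.8281)
edge 2: e_2 = (+0.96, -1.25);  n_2 = (-0.7931, -0.6091)
∠(n_0, n_2) = 93.43°
δ = |180° − 93.43°| = 86.57°
86.57° > 2α = 48.46°  →  invalid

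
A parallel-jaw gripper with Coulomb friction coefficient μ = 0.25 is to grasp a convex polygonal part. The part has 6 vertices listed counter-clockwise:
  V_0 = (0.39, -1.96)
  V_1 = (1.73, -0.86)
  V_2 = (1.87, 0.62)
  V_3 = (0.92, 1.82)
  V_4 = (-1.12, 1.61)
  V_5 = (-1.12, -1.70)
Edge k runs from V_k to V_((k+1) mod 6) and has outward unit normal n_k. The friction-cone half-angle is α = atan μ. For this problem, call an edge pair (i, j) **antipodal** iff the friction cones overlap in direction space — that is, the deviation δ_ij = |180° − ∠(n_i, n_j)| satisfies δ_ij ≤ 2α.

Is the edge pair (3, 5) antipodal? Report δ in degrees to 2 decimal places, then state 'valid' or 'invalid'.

δ = 15.65°, valid

α = atan 0.25 = 14.04°;  2α = 28.07°
edge 3: e_3 = (-2.04, -0.21);  n_3 = (-0.1024, +0.9947)
edge 5: e_5 = (+1.51, -0.26);  n_5 = (-0.1697, -0.9855)
∠(n_3, n_5) = 164.35°
δ = |180° − 164.35°| = 15.65°
15.65° ≤ 2α = 28.07°  →  valid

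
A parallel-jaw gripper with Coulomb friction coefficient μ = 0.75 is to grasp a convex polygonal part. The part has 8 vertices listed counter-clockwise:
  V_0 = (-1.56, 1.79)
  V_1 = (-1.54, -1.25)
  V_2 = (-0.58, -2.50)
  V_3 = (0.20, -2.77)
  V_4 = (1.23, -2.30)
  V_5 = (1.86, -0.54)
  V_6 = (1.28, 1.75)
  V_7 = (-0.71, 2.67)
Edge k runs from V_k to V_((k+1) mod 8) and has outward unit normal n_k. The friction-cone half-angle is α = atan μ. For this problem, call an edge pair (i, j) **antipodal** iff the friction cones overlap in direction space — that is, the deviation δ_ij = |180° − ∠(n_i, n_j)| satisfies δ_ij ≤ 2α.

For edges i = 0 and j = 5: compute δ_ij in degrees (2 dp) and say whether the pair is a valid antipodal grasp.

δ = 13.84°, valid

α = atan 0.75 = 36.87°;  2α = 73.74°
edge 0: e_0 = (+0.02, -3.04);  n_0 = (-1.0000, -0.0066)
edge 5: e_5 = (-0.58, +2.29);  n_5 = (+0.9694, +0.2455)
∠(n_0, n_5) = 166.16°
δ = |180° − 166.16°| = 13.84°
13.84° ≤ 2α = 73.74°  →  valid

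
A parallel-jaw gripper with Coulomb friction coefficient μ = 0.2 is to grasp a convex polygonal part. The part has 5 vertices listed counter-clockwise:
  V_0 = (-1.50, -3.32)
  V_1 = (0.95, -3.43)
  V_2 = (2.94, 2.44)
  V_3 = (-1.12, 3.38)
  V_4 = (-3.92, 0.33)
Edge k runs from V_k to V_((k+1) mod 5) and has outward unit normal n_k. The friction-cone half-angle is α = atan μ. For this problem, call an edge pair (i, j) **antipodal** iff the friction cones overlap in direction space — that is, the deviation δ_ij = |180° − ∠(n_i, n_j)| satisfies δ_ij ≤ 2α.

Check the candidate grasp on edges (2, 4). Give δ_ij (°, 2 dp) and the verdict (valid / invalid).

δ = 43.42°, invalid

α = atan 0.2 = 11.31°;  2α = 22.62°
edge 2: e_2 = (-4.06, +0.94);  n_2 = (+0.2256, +0.9742)
edge 4: e_4 = (+2.42, -3.65);  n_4 = (-0.8335, -0.5526)
∠(n_2, n_4) = 136.58°
δ = |180° − 136.58°| = 43.42°
43.42° > 2α = 22.62°  →  invalid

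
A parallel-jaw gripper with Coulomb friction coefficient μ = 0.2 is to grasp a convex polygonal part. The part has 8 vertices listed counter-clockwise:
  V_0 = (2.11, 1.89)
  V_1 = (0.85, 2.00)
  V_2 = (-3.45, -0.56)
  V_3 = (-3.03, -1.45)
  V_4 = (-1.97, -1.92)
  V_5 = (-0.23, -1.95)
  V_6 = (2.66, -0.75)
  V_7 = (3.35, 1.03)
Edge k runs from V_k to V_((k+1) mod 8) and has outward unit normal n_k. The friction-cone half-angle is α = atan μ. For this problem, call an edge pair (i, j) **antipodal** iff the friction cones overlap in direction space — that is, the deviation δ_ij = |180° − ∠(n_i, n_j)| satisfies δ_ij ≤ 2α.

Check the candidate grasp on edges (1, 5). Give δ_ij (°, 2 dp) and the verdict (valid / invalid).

α = atan 0.2 = 11.31°;  2α = 22.62°
edge 1: e_1 = (-4.30, -2.56);  n_1 = (-0.5116, +0.8593)
edge 5: e_5 = (+2.89, +1.20);  n_5 = (+0.3835, -0.9235)
∠(n_1, n_5) = 171.78°
δ = |180° − 171.78°| = 8.22°
8.22° ≤ 2α = 22.62°  →  valid

δ = 8.22°, valid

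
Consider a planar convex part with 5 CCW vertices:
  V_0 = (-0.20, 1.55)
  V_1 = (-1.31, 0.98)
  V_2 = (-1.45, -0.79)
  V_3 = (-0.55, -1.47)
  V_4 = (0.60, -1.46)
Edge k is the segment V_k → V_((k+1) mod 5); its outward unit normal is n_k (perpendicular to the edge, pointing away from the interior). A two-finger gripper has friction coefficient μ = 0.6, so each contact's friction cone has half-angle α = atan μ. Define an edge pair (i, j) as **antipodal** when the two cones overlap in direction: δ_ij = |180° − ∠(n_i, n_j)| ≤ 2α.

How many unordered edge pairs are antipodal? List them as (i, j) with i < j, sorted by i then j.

count = 3; pairs: (0,3), (1,4), (2,4)

α = atan 0.6 = 30.96°;  2α = 61.93°
n_0 = (-0.4568, +0.8896)
n_1 = (-0.9969, +0.0788)
n_2 = (-0.6028, -0.7979)
n_3 = (+0.0087, -1.0000)
n_4 = (+0.9664, +0.2569)
  (0,1): δ = 121.70°  ·
  (0,2): δ = 64.25°  ·
  (0,3): δ = 26.68°  ✓
  (0,4): δ = 77.70°  ·
  (1,2): δ = 122.55°  ·
  (1,3): δ = 84.98°  ·
  (1,4): δ = 19.41°  ✓
  (2,3): δ = 142.43°  ·
  (2,4): δ = 38.04°  ✓
  (3,4): δ = 75.61°  ·
antipodal pairs: 3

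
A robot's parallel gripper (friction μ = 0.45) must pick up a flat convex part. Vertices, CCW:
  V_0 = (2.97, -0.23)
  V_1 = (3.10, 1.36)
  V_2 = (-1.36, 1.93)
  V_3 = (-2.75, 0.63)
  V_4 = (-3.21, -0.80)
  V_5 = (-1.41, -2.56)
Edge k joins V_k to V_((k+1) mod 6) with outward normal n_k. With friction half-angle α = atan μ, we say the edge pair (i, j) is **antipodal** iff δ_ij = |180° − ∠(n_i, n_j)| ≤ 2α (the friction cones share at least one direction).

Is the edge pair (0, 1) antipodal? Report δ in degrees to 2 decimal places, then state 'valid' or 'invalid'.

δ = 92.61°, invalid

α = atan 0.45 = 24.23°;  2α = 48.46°
edge 0: e_0 = (+0.13, +1.59);  n_0 = (+0.9967, -0.0815)
edge 1: e_1 = (-4.46, +0.57);  n_1 = (+0.1268, +0.9919)
∠(n_0, n_1) = 87.39°
δ = |180° − 87.39°| = 92.61°
92.61° > 2α = 48.46°  →  invalid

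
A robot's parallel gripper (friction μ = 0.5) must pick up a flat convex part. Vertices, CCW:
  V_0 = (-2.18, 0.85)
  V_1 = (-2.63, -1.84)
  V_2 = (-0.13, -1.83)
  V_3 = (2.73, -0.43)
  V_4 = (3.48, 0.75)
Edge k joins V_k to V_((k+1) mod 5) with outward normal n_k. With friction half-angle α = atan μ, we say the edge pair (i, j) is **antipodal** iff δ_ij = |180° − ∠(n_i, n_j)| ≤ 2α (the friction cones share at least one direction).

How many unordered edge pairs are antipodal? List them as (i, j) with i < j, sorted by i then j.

α = atan 0.5 = 26.57°;  2α = 53.13°
n_0 = (-0.9863, +0.1650)
n_1 = (+0.0040, -1.0000)
n_2 = (+0.4397, -0.8982)
n_3 = (+0.8440, -0.5364)
n_4 = (+0.0177, +0.9998)
  (0,1): δ = 80.27°  ·
  (0,2): δ = 54.42°  ·
  (0,3): δ = 22.94°  ✓
  (0,4): δ = 98.48°  ·
  (1,2): δ = 154.15°  ·
  (1,3): δ = 122.67°  ·
  (1,4): δ = 1.24°  ✓
  (2,3): δ = 148.52°  ·
  (2,4): δ = 27.09°  ✓
  (3,4): δ = 58.57°  ·
antipodal pairs: 3

count = 3; pairs: (0,3), (1,4), (2,4)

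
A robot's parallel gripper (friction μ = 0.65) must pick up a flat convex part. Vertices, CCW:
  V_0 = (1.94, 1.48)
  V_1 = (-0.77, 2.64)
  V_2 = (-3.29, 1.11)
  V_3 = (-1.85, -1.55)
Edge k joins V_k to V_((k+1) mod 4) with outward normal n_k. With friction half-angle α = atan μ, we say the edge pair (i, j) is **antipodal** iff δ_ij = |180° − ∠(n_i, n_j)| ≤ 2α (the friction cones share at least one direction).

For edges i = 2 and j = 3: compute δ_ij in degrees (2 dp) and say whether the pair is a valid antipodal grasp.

δ = 79.79°, invalid

α = atan 0.65 = 33.02°;  2α = 66.05°
edge 2: e_2 = (+1.44, -2.66);  n_2 = (-0.8794, -0.4761)
edge 3: e_3 = (+3.79, +3.03);  n_3 = (+0.6244, -0.7811)
∠(n_2, n_3) = 100.21°
δ = |180° − 100.21°| = 79.79°
79.79° > 2α = 66.05°  →  invalid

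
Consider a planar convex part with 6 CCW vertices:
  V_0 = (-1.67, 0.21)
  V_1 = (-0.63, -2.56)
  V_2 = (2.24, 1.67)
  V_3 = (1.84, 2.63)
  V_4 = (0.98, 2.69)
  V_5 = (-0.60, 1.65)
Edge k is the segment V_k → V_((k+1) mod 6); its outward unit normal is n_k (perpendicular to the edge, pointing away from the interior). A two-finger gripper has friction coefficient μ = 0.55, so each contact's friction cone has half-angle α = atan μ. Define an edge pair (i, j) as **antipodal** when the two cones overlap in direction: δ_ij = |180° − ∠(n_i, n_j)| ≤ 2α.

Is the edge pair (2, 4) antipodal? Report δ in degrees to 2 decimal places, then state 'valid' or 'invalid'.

δ = 79.27°, invalid

α = atan 0.55 = 28.81°;  2α = 57.62°
edge 2: e_2 = (-0.40, +0.96);  n_2 = (+0.9231, +0.3846)
edge 4: e_4 = (-1.58, -1.04);  n_4 = (-0.5498, +0.8353)
∠(n_2, n_4) = 100.73°
δ = |180° − 100.73°| = 79.27°
79.27° > 2α = 57.62°  →  invalid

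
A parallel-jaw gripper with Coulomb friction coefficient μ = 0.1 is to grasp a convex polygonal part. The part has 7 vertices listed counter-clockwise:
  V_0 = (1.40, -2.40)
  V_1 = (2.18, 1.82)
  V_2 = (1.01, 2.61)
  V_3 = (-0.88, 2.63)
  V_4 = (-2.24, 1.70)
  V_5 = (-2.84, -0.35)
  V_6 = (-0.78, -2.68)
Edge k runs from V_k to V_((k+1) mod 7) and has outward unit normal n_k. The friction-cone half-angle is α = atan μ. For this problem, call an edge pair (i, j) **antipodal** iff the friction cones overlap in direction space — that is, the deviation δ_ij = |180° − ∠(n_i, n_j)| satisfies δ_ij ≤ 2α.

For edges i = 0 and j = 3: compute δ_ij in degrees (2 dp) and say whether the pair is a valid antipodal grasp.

δ = 45.16°, invalid

α = atan 0.1 = 5.71°;  2α = 11.42°
edge 0: e_0 = (+0.78, +4.22);  n_0 = (+0.9833, -0.1818)
edge 3: e_3 = (-1.36, -0.93);  n_3 = (-0.5645, +0.8255)
∠(n_0, n_3) = 134.84°
δ = |180° − 134.84°| = 45.16°
45.16° > 2α = 11.42°  →  invalid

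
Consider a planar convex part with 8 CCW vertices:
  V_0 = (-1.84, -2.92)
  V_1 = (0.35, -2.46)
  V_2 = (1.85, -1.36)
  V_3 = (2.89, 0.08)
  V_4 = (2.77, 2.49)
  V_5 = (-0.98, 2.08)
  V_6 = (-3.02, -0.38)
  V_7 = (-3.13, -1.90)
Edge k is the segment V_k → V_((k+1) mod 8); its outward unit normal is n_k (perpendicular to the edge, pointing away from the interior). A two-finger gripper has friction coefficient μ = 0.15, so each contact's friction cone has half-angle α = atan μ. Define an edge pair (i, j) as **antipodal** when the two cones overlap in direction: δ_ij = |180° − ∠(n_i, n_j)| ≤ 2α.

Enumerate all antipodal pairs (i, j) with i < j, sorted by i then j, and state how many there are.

α = atan 0.15 = 8.53°;  2α = 17.06°
n_0 = (+0.2056, -0.9786)
n_1 = (+0.5914, -0.8064)
n_2 = (+0.8107, -0.5855)
n_3 = (+0.9988, +0.0497)
n_4 = (-0.1087, +0.9941)
n_5 = (-0.7698, +0.6383)
n_6 = (-0.9974, +0.0722)
n_7 = (-0.6202, -0.7844)
  (0,1): δ = 155.61°  ·
  (0,2): δ = 137.70°  ·
  (0,3): δ = 99.01°  ·
  (0,4): δ = 5.62°  ✓
  (0,5): δ = 38.47°  ·
  (0,6): δ = 74.00°  ·
  (0,7): δ = 129.80°  ·
  (1,2): δ = 162.09°  ·
  (1,3): δ = 123.40°  ·
  (1,4): δ = 30.01°  ·
  (1,5): δ = 14.08°  ✓
  (1,6): δ = 49.61°  ·
  (1,7): δ = 105.41°  ·
  (2,3): δ = 141.31°  ·
  (2,4): δ = 47.92°  ·
  (2,5): δ = 3.83°  ✓
  (2,6): δ = 31.70°  ·
  (2,7): δ = 87.50°  ·
  (3,4): δ = 86.61°  ·
  (3,5): δ = 42.52°  ·
  (3,6): δ = 6.99°  ✓
  (3,7): δ = 48.82°  ·
  (4,5): δ = 135.91°  ·
  (4,6): δ = 100.38°  ·
  (4,7): δ = 44.57°  ·
  (5,6): δ = 144.47°  ·
  (5,7): δ = 88.67°  ·
  (6,7): δ = 124.19°  ·
antipodal pairs: 4

count = 4; pairs: (0,4), (1,5), (2,5), (3,6)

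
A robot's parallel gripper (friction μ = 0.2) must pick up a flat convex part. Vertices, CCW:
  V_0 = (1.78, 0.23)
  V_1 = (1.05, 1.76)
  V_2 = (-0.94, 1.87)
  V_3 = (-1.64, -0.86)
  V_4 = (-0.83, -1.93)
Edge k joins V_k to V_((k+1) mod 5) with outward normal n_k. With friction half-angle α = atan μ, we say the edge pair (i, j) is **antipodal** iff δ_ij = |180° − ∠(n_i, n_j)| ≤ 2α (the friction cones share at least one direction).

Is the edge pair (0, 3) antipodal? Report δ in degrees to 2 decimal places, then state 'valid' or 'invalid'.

α = atan 0.2 = 11.31°;  2α = 22.62°
edge 0: e_0 = (-0.73, +1.53);  n_0 = (+0.9025, +0.4306)
edge 3: e_3 = (+0.81, -1.07);  n_3 = (-0.7973, -0.6036)
∠(n_0, n_3) = 168.38°
δ = |180° − 168.38°| = 11.62°
11.62° ≤ 2α = 22.62°  →  valid

δ = 11.62°, valid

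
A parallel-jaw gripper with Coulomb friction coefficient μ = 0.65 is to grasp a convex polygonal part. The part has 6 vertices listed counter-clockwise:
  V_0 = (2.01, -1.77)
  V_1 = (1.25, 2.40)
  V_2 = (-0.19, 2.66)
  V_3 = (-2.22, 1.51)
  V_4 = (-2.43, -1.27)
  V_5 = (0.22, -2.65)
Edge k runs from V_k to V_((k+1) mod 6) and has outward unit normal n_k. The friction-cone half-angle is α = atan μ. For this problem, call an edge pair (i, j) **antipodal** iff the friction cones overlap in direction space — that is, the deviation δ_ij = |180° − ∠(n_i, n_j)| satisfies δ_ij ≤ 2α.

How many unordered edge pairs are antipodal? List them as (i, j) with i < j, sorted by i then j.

α = atan 0.65 = 33.02°;  2α = 66.05°
n_0 = (+0.9838, +0.1793)
n_1 = (+0.1777, +0.9841)
n_2 = (-0.4929, +0.8701)
n_3 = (-0.9972, +0.0753)
n_4 = (-0.4619, -0.8869)
n_5 = (+0.4412, -0.8974)
  (0,1): δ = 110.56°  ·
  (0,2): δ = 70.80°  ·
  (0,3): δ = 14.65°  ✓
  (0,4): δ = 52.16°  ✓
  (0,5): δ = 105.85°  ·
  (1,2): δ = 140.23°  ·
  (1,3): δ = 84.09°  ·
  (1,4): δ = 17.27°  ✓
  (1,5): δ = 36.41°  ✓
  (2,3): δ = 123.85°  ·
  (2,4): δ = 57.04°  ✓
  (2,5): δ = 3.35°  ✓
  (3,4): δ = 113.19°  ·
  (3,5): δ = 59.50°  ✓
  (4,5): δ = 126.31°  ·
antipodal pairs: 7

count = 7; pairs: (0,3), (0,4), (1,4), (1,5), (2,4), (2,5), (3,5)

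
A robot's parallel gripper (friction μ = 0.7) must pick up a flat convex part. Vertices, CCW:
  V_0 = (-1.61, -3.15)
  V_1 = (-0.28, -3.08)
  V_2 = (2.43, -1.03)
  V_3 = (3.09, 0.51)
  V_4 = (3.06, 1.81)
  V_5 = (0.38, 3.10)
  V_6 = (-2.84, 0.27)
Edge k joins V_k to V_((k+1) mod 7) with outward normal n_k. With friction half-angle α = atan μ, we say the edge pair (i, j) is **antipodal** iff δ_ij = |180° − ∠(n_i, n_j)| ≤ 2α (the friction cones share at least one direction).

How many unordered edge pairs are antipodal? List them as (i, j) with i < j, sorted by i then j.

α = atan 0.7 = 34.99°;  2α = 69.98°
n_0 = (+0.0526, -0.9986)
n_1 = (+0.6033, -0.7975)
n_2 = (+0.9191, -0.3939)
n_3 = (+0.9997, +0.0231)
n_4 = (+0.4337, +0.9011)
n_5 = (-0.6602, +0.7511)
n_6 = (-0.9410, -0.3384)
  (0,1): δ = 145.91°  ·
  (0,2): δ = 116.21°  ·
  (0,3): δ = 91.69°  ·
  (0,4): δ = 28.72°  ✓
  (0,5): δ = 38.30°  ✓
  (0,6): δ = 106.77°  ·
  (1,2): δ = 150.30°  ·
  (1,3): δ = 125.78°  ·
  (1,4): δ = 62.81°  ✓
  (1,5): δ = 4.21°  ✓
  (1,6): δ = 72.68°  ·
  (2,3): δ = 155.48°  ·
  (2,4): δ = 92.50°  ·
  (2,5): δ = 25.49°  ✓
  (2,6): δ = 42.98°  ✓
  (3,4): δ = 117.03°  ·
  (3,5): δ = 50.01°  ✓
  (3,6): δ = 18.46°  ✓
  (4,5): δ = 112.98°  ·
  (4,6): δ = 44.52°  ✓
  (5,6): δ = 111.53°  ·
antipodal pairs: 9

count = 9; pairs: (0,4), (0,5), (1,4), (1,5), (2,5), (2,6), (3,5), (3,6), (4,6)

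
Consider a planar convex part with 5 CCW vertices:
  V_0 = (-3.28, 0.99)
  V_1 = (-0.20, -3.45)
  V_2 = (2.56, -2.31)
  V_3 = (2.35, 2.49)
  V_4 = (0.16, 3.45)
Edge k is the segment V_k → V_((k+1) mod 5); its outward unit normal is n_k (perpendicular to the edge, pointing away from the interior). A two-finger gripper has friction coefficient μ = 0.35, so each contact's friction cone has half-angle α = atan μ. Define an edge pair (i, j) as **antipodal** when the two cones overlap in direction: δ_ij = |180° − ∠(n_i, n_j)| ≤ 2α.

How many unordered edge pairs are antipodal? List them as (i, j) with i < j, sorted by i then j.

count = 3; pairs: (0,2), (0,3), (1,4)

α = atan 0.35 = 19.29°;  2α = 38.58°
n_0 = (-0.8217, -0.5700)
n_1 = (+0.3818, -0.9243)
n_2 = (+0.9990, +0.0437)
n_3 = (+0.4015, +0.9159)
n_4 = (-0.5817, +0.8134)
  (0,1): δ = 102.31°  ·
  (0,2): δ = 32.24°  ✓
  (0,3): δ = 31.58°  ✓
  (0,4): δ = 90.82°  ·
  (1,2): δ = 109.94°  ·
  (1,3): δ = 46.11°  ·
  (1,4): δ = 13.13°  ✓
  (2,3): δ = 116.18°  ·
  (2,4): δ = 56.94°  ·
  (3,4): δ = 120.76°  ·
antipodal pairs: 3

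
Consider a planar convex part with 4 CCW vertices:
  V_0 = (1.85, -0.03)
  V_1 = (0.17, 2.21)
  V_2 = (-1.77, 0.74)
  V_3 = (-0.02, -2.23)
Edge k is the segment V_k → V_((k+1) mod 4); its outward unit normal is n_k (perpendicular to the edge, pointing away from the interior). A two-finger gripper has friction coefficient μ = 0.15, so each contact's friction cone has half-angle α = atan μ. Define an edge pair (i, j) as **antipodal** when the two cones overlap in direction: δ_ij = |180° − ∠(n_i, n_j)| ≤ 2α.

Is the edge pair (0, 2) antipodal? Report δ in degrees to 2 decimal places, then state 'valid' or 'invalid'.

δ = 6.36°, valid

α = atan 0.15 = 8.53°;  2α = 17.06°
edge 0: e_0 = (-1.68, +2.24);  n_0 = (+0.8000, +0.6000)
edge 2: e_2 = (+1.75, -2.97);  n_2 = (-0.8616, -0.5077)
∠(n_0, n_2) = 173.64°
δ = |180° − 173.64°| = 6.36°
6.36° ≤ 2α = 17.06°  →  valid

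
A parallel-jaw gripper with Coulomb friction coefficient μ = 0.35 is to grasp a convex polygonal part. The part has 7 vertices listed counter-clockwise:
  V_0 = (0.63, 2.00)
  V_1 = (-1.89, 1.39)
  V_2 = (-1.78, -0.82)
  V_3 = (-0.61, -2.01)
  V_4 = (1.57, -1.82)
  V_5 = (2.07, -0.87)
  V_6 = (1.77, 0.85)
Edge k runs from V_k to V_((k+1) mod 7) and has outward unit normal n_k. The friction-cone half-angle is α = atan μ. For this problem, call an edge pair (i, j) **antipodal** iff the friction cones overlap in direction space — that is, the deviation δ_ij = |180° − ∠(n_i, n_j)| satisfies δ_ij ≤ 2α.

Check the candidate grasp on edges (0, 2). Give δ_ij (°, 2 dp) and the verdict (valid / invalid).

α = atan 0.35 = 19.29°;  2α = 38.58°
edge 0: e_0 = (-2.52, -0.61);  n_0 = (-0.2353, +0.9719)
edge 2: e_2 = (+1.17, -1.19);  n_2 = (-0.7131, -0.7011)
∠(n_0, n_2) = 120.91°
δ = |180° − 120.91°| = 59.09°
59.09° > 2α = 38.58°  →  invalid

δ = 59.09°, invalid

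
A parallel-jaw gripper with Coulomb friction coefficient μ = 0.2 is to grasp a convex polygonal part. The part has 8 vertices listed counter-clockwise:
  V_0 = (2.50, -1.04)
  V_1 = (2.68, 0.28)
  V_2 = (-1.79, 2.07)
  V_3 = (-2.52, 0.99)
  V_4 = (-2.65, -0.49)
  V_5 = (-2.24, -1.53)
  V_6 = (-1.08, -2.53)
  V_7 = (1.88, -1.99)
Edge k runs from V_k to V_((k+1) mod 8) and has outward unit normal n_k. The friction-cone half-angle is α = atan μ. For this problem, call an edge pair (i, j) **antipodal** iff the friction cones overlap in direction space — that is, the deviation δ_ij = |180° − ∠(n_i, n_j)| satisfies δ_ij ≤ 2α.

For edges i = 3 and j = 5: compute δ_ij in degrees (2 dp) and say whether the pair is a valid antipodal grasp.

α = atan 0.2 = 11.31°;  2α = 22.62°
edge 3: e_3 = (-0.13, -1.48);  n_3 = (-0.9962, +0.0875)
edge 5: e_5 = (+1.16, -1.00);  n_5 = (-0.6529, -0.7574)
∠(n_3, n_5) = 54.26°
δ = |180° − 54.26°| = 125.74°
125.74° > 2α = 22.62°  →  invalid

δ = 125.74°, invalid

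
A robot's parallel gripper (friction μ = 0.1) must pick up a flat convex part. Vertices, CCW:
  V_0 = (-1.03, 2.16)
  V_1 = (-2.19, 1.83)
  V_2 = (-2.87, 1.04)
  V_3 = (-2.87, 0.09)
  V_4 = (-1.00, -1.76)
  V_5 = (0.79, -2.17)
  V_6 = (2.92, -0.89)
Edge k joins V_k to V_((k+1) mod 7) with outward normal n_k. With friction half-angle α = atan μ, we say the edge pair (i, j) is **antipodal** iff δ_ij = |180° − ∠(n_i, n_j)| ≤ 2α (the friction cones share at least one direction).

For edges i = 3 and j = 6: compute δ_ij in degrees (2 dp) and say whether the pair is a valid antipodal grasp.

δ = 7.02°, valid

α = atan 0.1 = 5.71°;  2α = 11.42°
edge 3: e_3 = (+1.87, -1.85);  n_3 = (-0.7033, -0.7109)
edge 6: e_6 = (-3.95, +3.05);  n_6 = (+0.6112, +0.7915)
∠(n_3, n_6) = 172.98°
δ = |180° − 172.98°| = 7.02°
7.02° ≤ 2α = 11.42°  →  valid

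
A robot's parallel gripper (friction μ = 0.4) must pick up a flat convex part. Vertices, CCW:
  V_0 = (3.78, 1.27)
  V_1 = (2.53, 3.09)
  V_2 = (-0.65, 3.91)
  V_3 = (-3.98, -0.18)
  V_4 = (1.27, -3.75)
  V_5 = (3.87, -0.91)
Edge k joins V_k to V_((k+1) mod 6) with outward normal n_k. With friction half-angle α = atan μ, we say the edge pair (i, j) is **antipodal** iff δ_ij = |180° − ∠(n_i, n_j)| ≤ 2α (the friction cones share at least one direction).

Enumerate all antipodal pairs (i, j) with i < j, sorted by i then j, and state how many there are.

count = 4; pairs: (0,3), (1,3), (2,4), (2,5)

α = atan 0.4 = 21.80°;  2α = 43.60°
n_0 = (+0.8243, +0.5661)
n_1 = (+0.2497, +0.9683)
n_2 = (-0.7755, +0.6314)
n_3 = (-0.5623, -0.8269)
n_4 = (+0.7376, -0.6753)
n_5 = (+0.9991, +0.0412)
  (0,1): δ = 138.94°  ·
  (0,2): δ = 73.63°  ·
  (0,3): δ = 21.30°  ✓
  (0,4): δ = 103.04°  ·
  (0,5): δ = 147.88°  ·
  (1,2): δ = 114.69°  ·
  (1,3): δ = 19.76°  ✓
  (1,4): δ = 61.99°  ·
  (1,5): δ = 106.82°  ·
  (2,3): δ = 85.06°  ·
  (2,4): δ = 3.32°  ✓
  (2,5): δ = 41.52°  ✓
  (3,4): δ = 98.26°  ·
  (3,5): δ = 53.42°  ·
  (4,5): δ = 135.16°  ·
antipodal pairs: 4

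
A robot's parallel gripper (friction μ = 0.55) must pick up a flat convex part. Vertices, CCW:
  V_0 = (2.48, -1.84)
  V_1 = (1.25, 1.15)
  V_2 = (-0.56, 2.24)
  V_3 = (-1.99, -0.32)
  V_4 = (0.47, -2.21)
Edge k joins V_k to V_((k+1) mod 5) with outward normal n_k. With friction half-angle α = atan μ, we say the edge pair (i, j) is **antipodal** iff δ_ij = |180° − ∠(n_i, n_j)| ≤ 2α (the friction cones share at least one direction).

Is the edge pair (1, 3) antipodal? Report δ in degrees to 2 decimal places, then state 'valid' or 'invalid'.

α = atan 0.55 = 28.81°;  2α = 57.62°
edge 1: e_1 = (-1.81, +1.09);  n_1 = (+0.5159, +0.8567)
edge 3: e_3 = (+2.46, -1.89);  n_3 = (-0.6092, -0.7930)
∠(n_1, n_3) = 173.52°
δ = |180° − 173.52°| = 6.48°
6.48° ≤ 2α = 57.62°  →  valid

δ = 6.48°, valid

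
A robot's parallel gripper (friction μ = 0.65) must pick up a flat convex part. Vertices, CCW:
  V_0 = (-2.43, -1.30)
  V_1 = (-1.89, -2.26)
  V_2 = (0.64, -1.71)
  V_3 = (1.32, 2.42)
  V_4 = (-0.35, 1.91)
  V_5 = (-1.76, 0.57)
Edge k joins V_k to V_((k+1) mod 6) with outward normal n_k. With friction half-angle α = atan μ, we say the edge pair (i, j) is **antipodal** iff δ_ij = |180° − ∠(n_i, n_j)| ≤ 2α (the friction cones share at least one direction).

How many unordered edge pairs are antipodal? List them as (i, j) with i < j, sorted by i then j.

count = 7; pairs: (0,2), (1,3), (1,4), (1,5), (2,3), (2,4), (2,5)

α = atan 0.65 = 33.02°;  2α = 66.05°
n_0 = (-0.8716, -0.4903)
n_1 = (+0.2124, -0.9772)
n_2 = (+0.9867, -0.1625)
n_3 = (-0.2921, +0.9564)
n_4 = (-0.6889, +0.7249)
n_5 = (-0.9414, +0.3373)
  (0,1): δ = 107.09°  ·
  (0,2): δ = 38.71°  ✓
  (0,3): δ = 77.62°  ·
  (0,4): δ = 104.18°  ·
  (0,5): δ = 130.93°  ·
  (1,2): δ = 111.61°  ·
  (1,3): δ = 4.72°  ✓
  (1,4): δ = 31.28°  ✓
  (1,5): δ = 58.02°  ✓
  (2,3): δ = 63.67°  ✓
  (2,4): δ = 37.11°  ✓
  (2,5): δ = 10.36°  ✓
  (3,4): δ = 153.44°  ·
  (3,5): δ = 126.69°  ·
  (4,5): δ = 153.25°  ·
antipodal pairs: 7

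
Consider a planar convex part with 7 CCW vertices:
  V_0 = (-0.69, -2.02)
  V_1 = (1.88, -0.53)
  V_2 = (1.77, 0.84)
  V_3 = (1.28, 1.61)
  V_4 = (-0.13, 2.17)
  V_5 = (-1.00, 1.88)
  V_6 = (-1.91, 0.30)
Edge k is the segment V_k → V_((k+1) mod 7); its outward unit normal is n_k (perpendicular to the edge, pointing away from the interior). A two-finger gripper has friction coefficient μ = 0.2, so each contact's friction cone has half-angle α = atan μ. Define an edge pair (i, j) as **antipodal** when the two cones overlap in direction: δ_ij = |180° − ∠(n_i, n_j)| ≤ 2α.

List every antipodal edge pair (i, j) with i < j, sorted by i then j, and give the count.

count = 2; pairs: (0,4), (2,6)

α = atan 0.2 = 11.31°;  2α = 22.62°
n_0 = (+0.5016, -0.8651)
n_1 = (+0.9968, +0.0800)
n_2 = (+0.8437, +0.5369)
n_3 = (+0.3691, +0.9294)
n_4 = (-0.3162, +0.9487)
n_5 = (-0.8666, +0.4991)
n_6 = (-0.8851, -0.4654)
  (0,1): δ = 115.51°  ·
  (0,2): δ = 87.63°  ·
  (0,3): δ = 51.76°  ·
  (0,4): δ = 11.67°  ✓
  (0,5): δ = 29.96°  ·
  (0,6): δ = 87.63°  ·
  (1,2): δ = 152.12°  ·
  (1,3): δ = 116.25°  ·
  (1,4): δ = 76.16°  ·
  (1,5): δ = 34.53°  ·
  (1,6): δ = 23.15°  ·
  (2,3): δ = 144.13°  ·
  (2,4): δ = 104.04°  ·
  (2,5): δ = 62.41°  ·
  (2,6): δ = 4.73°  ✓
  (3,4): δ = 139.90°  ·
  (3,5): δ = 98.28°  ·
  (3,6): δ = 40.60°  ·
  (4,5): δ = 138.37°  ·
  (4,6): δ = 80.70°  ·
  (5,6): δ = 122.32°  ·
antipodal pairs: 2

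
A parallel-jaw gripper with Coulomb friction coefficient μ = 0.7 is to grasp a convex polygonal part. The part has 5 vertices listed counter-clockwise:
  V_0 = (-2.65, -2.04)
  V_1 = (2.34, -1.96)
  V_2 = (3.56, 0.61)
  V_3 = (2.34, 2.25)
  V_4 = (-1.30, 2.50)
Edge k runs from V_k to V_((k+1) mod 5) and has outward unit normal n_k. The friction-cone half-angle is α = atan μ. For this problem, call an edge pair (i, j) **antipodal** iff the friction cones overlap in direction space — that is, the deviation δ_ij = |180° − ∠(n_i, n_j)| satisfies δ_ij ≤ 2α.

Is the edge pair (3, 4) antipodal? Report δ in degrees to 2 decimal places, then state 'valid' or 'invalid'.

δ = 102.63°, invalid

α = atan 0.7 = 34.99°;  2α = 69.98°
edge 3: e_3 = (-3.64, +0.25);  n_3 = (+0.0685, +0.9976)
edge 4: e_4 = (-1.35, -4.54);  n_4 = (-0.9585, +0.2850)
∠(n_3, n_4) = 77.37°
δ = |180° − 77.37°| = 102.63°
102.63° > 2α = 69.98°  →  invalid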